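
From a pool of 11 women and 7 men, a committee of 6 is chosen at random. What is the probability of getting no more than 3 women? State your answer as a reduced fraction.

189/442

Total selections: C(18,6) = 18564.
Count the complement (more than 3 women): C(11,4)·C(7,2) + C(11,5)·C(7,1) + C(11,6)·C(7,0) = 6930 + 3234 + 462 = 10626.
Probability = 1 − 10626/18564 = 7938/18564 = 189/442.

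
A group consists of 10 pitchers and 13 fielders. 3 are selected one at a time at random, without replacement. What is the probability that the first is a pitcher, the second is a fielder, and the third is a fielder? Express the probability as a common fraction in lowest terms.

Multiply the conditional probabilities at each draw: 10/23 · 13/22 · 12/21 = 1560/10626 = 260/1771.

260/1771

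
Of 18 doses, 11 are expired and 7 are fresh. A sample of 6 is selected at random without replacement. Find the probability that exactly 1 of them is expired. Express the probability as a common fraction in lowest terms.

There are C(18,6) = 18564 ways to choose 6 from 18.
Selections with exactly 1 expired: choose 1 of the 11 expired and 5 of the 7 fresh, C(11,1)·C(7,5) = 11·21 = 231.
Probability = 231/18564 = 11/884.

11/884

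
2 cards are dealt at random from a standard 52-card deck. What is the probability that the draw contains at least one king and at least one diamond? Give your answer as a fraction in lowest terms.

There are C(52,2) = 1326 possible draws.
By inclusion-exclusion on the complements, draws missing all kings or all diamonds: C(48,2) + C(39,2) − C(36,2) = 1128 + 741 − 630 = 1239.
So draws with at least one of each: 1326 − 1239 = 87, probability 87/1326 = 29/442.

29/442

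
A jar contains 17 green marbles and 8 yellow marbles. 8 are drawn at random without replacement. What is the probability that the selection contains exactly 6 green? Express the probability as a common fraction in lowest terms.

Total number of selections: C(25,8) = 1081575.
Selections with exactly 6 green: choose 6 of the 17 green and 2 of the 8 yellow, C(17,6)·C(8,2) = 12376·28 = 346528.
Probability = 346528/1081575.

346528/1081575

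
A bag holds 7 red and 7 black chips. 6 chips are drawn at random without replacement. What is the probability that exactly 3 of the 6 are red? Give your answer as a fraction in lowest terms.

There are C(14,6) = 3003 ways to choose 6 from 14.
Selections with exactly 3 red: choose 3 of the 7 red and 3 of the 7 black, C(7,3)·C(7,3) = 35·35 = 1225.
Probability = 1225/3003 = 175/429.

175/429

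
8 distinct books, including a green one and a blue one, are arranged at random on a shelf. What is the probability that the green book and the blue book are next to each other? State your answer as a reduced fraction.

There are 8! = 40320 arrangements.
Treat the green book and the blue book as a block: 7! arrangements of the blocks × 2 orders within the block = 2·5040 = 10080.
Probability = 10080/40320 = 1/4.

1/4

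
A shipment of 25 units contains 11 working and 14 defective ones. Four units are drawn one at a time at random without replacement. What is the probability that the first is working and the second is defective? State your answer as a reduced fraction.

77/300

Multiply the conditional probabilities at each draw: 11/25 · 14/24 = 154/600 = 77/300.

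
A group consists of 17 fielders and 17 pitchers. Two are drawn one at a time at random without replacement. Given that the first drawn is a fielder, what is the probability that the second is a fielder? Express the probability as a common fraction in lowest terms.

16/33

After removing one fielder, 33 remain: 16 fielders and 17 pitchers.
So the probability the next is a fielder is 16/33.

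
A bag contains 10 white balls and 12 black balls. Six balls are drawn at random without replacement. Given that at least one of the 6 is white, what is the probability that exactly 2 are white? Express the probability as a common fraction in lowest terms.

Work in counts. Selections with at least one white: C(22,6) − C(12,6) = 74613 − 924 = 73689.
Of those, selections where exactly 2 are white: C(10,2)·C(12,4) = 45·495 = 22275.
Conditional probability = 22275/73689 = 675/2233.

675/2233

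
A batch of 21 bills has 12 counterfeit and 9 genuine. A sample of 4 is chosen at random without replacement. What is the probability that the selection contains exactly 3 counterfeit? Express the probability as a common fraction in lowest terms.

The sample space is all 4-subsets of the 21: C(21,4) = 5985.
Selections with exactly 3 counterfeit: choose 3 of the 12 counterfeit and 1 of the 9 genuine, C(12,3)·C(9,1) = 220·9 = 1980.
Probability = 1980/5985 = 44/133.

44/133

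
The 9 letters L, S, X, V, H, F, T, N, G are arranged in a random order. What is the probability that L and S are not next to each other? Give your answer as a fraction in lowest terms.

There are 9! = 362880 arrangements.
Arrangements with L and S adjacent: 2·8! = 80640.
So not adjacent: 362880 − 80640 = 282240, probability 282240/362880 = 7/9.

7/9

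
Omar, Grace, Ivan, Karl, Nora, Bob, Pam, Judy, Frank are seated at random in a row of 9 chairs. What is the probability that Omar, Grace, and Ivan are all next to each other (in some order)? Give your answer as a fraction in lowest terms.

There are 9! = 362880 arrangements.
Treat the three as one block: 7! placements × 3! orders within the block = 5040·6 = 30240.
Probability = 30240/362880 = 1/12.

1/12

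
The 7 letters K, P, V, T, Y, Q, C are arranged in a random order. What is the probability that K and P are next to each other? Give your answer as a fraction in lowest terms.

There are 7! = 5040 arrangements.
Treat K and P as a block: 6! arrangements of the blocks × 2 orders within the block = 2·720 = 1440.
Probability = 1440/5040 = 2/7.

2/7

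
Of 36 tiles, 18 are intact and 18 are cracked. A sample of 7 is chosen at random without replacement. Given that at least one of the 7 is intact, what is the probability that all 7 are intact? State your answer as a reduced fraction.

13/3397

Work in counts. Selections with at least one intact: C(36,7) − C(18,7) = 8347680 − 31824 = 8315856.
Of those, selections where all 7 are intact: C(18,7) = 31824.
Conditional probability = 31824/8315856 = 13/3397.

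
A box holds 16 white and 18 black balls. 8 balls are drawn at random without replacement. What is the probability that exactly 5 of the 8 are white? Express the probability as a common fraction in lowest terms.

The sample space is all 8-subsets of the 34: C(34,8) = 18156204.
Selections with exactly 5 white: choose 5 of the 16 white and 3 of the 18 black, C(16,5)·C(18,3) = 4368·816 = 3564288.
Probability = 3564288/18156204 = 5824/29667.

5824/29667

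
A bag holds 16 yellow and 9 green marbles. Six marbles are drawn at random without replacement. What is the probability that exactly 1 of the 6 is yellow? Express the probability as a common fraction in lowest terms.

There are C(25,6) = 177100 ways to choose 6 from 25.
Selections with exactly 1 yellow: choose 1 of the 16 yellow and 5 of the 9 green, C(16,1)·C(9,5) = 16·126 = 2016.
Probability = 2016/177100 = 72/6325.

72/6325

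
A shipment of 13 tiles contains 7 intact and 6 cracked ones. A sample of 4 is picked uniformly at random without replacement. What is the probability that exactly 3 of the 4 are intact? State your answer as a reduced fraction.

42/143

Total number of selections: C(13,4) = 715.
Selections with exactly 3 intact: choose 3 of the 7 intact and 1 of the 6 cracked, C(7,3)·C(6,1) = 35·6 = 210.
Probability = 210/715 = 42/143.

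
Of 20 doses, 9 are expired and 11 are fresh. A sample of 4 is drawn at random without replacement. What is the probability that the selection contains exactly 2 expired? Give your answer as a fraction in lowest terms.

132/323

There are C(20,4) = 4845 ways to choose 4 from 20.
Selections with exactly 2 expired: choose 2 of the 9 expired and 2 of the 11 fresh, C(9,2)·C(11,2) = 36·55 = 1980.
Probability = 1980/4845 = 132/323.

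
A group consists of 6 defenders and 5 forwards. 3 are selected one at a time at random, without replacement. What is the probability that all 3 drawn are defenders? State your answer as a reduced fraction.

Multiply the conditional probabilities at each draw: 6/11 · 5/10 · 4/9 = 120/990 = 4/33.

4/33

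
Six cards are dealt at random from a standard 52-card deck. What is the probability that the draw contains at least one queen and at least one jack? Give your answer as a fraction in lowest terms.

There are C(52,6) = 20358520 possible draws.
By inclusion-exclusion on the complements, draws missing all queens or all jacks: C(48,6) + C(48,6) − C(44,6) = 12271512 + 12271512 − 7059052 = 17483972.
So draws with at least one of each: 20358520 − 17483972 = 2874548, probability 2874548/20358520 = 718637/5089630.

718637/5089630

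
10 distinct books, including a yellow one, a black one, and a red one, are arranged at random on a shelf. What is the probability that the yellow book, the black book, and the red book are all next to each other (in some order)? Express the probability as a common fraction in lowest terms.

There are 10! = 3628800 arrangements.
Treat the three as one block: 8! placements × 3! orders within the block = 40320·6 = 241920.
Probability = 241920/3628800 = 1/15.

1/15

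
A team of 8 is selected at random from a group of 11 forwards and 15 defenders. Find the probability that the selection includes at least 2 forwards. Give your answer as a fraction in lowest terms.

Total selections: C(26,8) = 1562275.
Count the complement (fewer than 2 forwards): C(11,0)·C(15,8) + C(11,1)·C(15,7) = 6435 + 70785 = 77220.
Probability = 1 − 77220/1562275 = 1485055/1562275 = 2077/2185.

2077/2185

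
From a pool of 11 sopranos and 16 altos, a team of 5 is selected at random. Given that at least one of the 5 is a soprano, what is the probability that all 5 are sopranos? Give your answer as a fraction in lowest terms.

Work in counts. Selections with at least one soprano: C(27,5) − C(16,5) = 80730 − 4368 = 76362.
Of those, selections where all 5 are sopranos: C(11,5) = 462.
Conditional probability = 462/76362 = 7/1157.

7/1157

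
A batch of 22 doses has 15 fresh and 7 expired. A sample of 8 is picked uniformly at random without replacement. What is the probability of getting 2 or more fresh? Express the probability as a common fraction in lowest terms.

There are C(22,8) = 319770 ways to choose the 8.
The complement is exactly 1 fresh: C(15,1)·C(7,7) = 15.
Probability = 1 − 15/319770 = 319755/319770 = 21317/21318.

21317/21318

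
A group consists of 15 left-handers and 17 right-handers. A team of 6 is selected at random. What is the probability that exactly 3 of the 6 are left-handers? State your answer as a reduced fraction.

5525/16182

Total number of selections: C(32,6) = 906192.
Selections with exactly 3 left-handers: choose 3 of the 15 left-handers and 3 of the 17 right-handers, C(15,3)·C(17,3) = 455·680 = 309400.
Probability = 309400/906192 = 5525/16182.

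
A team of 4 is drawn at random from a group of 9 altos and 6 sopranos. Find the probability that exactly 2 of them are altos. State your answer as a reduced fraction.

36/91

Total number of selections: C(15,4) = 1365.
Selections with exactly 2 altos: choose 2 of the 9 altos and 2 of the 6 sopranos, C(9,2)·C(6,2) = 36·15 = 540.
Probability = 540/1365 = 36/91.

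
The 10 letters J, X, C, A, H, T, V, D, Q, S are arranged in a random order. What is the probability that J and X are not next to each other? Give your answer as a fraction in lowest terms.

There are 10! = 3628800 arrangements.
Arrangements with J and X adjacent: 2·9! = 725760.
So not adjacent: 3628800 − 725760 = 2903040, probability 2903040/3628800 = 4/5.

4/5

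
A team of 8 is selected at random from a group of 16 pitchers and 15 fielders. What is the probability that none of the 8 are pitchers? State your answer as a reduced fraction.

11/13485

There are C(31,8) = 7888725 possible selections.
Selections with no pitchers (all fielders): C(15,8) = 6435.
Probability = 6435/7888725 = 11/13485.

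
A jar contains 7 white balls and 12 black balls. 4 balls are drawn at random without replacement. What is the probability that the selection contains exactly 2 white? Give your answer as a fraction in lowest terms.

231/646

The sample space is all 4-subsets of the 19: C(19,4) = 3876.
Selections with exactly 2 white: choose 2 of the 7 white and 2 of the 12 black, C(7,2)·C(12,2) = 21·66 = 1386.
Probability = 1386/3876 = 231/646.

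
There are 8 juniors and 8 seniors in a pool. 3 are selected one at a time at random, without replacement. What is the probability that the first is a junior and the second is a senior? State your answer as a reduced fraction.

4/15

Multiply the conditional probabilities at each draw: 8/16 · 8/15 = 64/240 = 4/15.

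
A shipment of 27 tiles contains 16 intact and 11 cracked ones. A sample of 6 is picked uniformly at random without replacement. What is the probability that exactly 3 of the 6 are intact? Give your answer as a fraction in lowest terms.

The sample space is all 6-subsets of the 27: C(27,6) = 296010.
Selections with exactly 3 intact: choose 3 of the 16 intact and 3 of the 11 cracked, C(16,3)·C(11,3) = 560·165 = 92400.
Probability = 92400/296010 = 280/897.

280/897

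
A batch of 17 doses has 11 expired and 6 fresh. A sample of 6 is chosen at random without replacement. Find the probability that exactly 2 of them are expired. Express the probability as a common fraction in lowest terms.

There are C(17,6) = 12376 ways to choose 6 from 17.
Selections with exactly 2 expired: choose 2 of the 11 expired and 4 of the 6 fresh, C(11,2)·C(6,4) = 55·15 = 825.
Probability = 825/12376.

825/12376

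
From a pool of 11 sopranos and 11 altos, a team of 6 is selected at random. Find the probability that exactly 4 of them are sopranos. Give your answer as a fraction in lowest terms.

Total number of selections: C(22,6) = 74613.
Selections with exactly 4 sopranos: choose 4 of the 11 sopranos and 2 of the 11 altos, C(11,4)·C(11,2) = 330·55 = 18150.
Probability = 18150/74613 = 550/2261.

550/2261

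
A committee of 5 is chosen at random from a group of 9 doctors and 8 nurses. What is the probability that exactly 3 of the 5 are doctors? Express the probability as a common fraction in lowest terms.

84/221

There are C(17,5) = 6188 ways to choose 5 from 17.
Selections with exactly 3 doctors: choose 3 of the 9 doctors and 2 of the 8 nurses, C(9,3)·C(8,2) = 84·28 = 2352.
Probability = 2352/6188 = 84/221.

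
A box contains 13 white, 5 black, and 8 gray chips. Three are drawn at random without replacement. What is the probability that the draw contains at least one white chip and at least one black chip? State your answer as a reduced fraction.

There are C(26,3) = 2600 possible draws.
By inclusion-exclusion on the complements, draws missing all white or all black: C(13,3) + C(21,3) − C(8,3) = 286 + 1330 − 56 = 1560.
So draws with at least one of each: 2600 − 1560 = 1040, probability 1040/2600 = 2/5.

2/5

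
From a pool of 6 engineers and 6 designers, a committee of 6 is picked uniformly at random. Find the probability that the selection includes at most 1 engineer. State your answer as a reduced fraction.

There are C(12,6) = 924 ways to choose the 6.
Favorable selections (at most 1 engineer): C(6,0)·C(6,6) + C(6,1)·C(6,5) = 1 + 36 = 37.
Probability = 37/924.

37/924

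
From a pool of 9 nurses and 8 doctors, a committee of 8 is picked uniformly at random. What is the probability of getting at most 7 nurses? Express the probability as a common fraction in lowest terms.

24301/24310

Total selections: C(17,8) = 24310.
The complement is exactly 8 nurses: C(9,8)·C(8,0) = 9.
Probability = 1 − 9/24310 = 24301/24310.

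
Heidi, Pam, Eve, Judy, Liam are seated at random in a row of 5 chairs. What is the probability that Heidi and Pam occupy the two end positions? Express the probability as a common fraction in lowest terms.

There are 5! = 120 arrangements.
Place Heidi and Pam at the ends in 2 ways, arrange the remaining 3 in 3! = 6 ways: 2·6 = 12.
Probability = 12/120 = 1/10.

1/10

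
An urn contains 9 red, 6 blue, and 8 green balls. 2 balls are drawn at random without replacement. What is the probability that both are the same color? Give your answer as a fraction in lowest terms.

79/253

There are C(23,2) = 253 ways to draw 2 balls.
All same color: C(9,2) + C(6,2) + C(8,2) = 36 + 15 + 28 = 79.
Probability = 79/253.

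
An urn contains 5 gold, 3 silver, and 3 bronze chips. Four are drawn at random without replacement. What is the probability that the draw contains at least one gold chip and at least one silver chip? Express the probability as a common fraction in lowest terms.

There are C(11,4) = 330 possible draws.
By inclusion-exclusion on the complements, draws missing all gold or all silver: C(6,4) + C(8,4) − C(3,4) = 15 + 70 − 0 = 85.
So draws with at least one of each: 330 − 85 = 245, probability 245/330 = 49/66.

49/66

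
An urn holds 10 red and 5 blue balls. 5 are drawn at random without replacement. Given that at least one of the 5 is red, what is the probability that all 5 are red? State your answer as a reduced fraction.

Work in counts. Selections with at least one red: C(15,5) − C(5,5) = 3003 − 1 = 3002.
Of those, selections where all 5 are red: C(10,5) = 252.
Conditional probability = 252/3002 = 126/1501.

126/1501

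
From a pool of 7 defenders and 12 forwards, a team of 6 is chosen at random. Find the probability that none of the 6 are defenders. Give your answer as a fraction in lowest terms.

There are C(19,6) = 27132 possible selections.
Selections with no defenders (all forwards): C(12,6) = 924.
Probability = 924/27132 = 11/323.

11/323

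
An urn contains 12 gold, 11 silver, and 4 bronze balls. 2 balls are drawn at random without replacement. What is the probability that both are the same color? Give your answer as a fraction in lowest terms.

127/351

There are C(27,2) = 351 ways to draw 2 balls.
All same color: C(12,2) + C(11,2) + C(4,2) = 66 + 55 + 6 = 127.
Probability = 127/351.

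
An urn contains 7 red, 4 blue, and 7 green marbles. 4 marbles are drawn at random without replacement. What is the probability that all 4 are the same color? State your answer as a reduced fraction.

There are C(18,4) = 3060 ways to draw 4 marbles.
All same color: C(7,4) + C(4,4) + C(7,4) = 35 + 1 + 35 = 71.
Probability = 71/3060.

71/3060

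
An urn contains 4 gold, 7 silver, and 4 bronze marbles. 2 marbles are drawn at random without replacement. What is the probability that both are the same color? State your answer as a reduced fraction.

11/35

There are C(15,2) = 105 ways to draw 2 marbles.
All same color: C(4,2) + C(7,2) + C(4,2) = 6 + 21 + 6 = 33.
Probability = 33/105 = 11/35.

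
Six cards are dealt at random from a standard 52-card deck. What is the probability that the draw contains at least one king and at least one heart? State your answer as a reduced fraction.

6772177/20358520

There are C(52,6) = 20358520 possible draws.
By inclusion-exclusion on the complements, draws missing all kings or all hearts: C(48,6) + C(39,6) − C(36,6) = 12271512 + 3262623 − 1947792 = 13586343.
So draws with at least one of each: 20358520 − 13586343 = 6772177, probability 6772177/20358520.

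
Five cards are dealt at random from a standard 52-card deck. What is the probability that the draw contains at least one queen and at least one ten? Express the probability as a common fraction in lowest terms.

6509/64974

There are C(52,5) = 2598960 possible draws.
By inclusion-exclusion on the complements, draws missing all queens or all tens: C(48,5) + C(48,5) − C(44,5) = 1712304 + 1712304 − 1086008 = 2338600.
So draws with at least one of each: 2598960 − 2338600 = 260360, probability 260360/2598960 = 6509/64974.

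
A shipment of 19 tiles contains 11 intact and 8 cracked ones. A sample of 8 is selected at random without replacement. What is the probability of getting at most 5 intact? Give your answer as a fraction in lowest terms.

6649/8398

Total selections: C(19,8) = 75582.
Count the complement (more than 5 intact): C(11,6)·C(8,2) + C(11,7)·C(8,1) + C(11,8)·C(8,0) = 12936 + 2640 + 165 = 15741.
Probability = 1 − 15741/75582 = 59841/75582 = 6649/8398.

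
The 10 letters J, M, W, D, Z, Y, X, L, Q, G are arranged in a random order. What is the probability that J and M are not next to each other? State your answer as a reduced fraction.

There are 10! = 3628800 arrangements.
Arrangements with J and M adjacent: 2·9! = 725760.
So not adjacent: 3628800 − 725760 = 2903040, probability 2903040/3628800 = 4/5.

4/5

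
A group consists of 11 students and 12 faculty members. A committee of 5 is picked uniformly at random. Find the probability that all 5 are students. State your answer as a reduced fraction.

6/437

There are C(23,5) = 33649 possible selections.
Selections with all students: C(11,5) = 462.
Probability = 462/33649 = 6/437.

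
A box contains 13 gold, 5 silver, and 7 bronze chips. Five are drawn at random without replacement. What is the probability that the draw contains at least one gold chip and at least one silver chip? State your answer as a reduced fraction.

There are C(25,5) = 53130 possible draws.
By inclusion-exclusion on the complements, draws missing all gold or all silver: C(12,5) + C(20,5) − C(7,5) = 792 + 15504 − 21 = 16275.
So draws with at least one of each: 53130 − 16275 = 36855, probability 36855/53130 = 351/506.

351/506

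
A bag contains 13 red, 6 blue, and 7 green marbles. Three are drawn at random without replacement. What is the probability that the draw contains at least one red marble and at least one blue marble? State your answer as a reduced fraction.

There are C(26,3) = 2600 possible draws.
By inclusion-exclusion on the complements, draws missing all red or all blue: C(13,3) + C(20,3) − C(7,3) = 286 + 1140 − 35 = 1391.
So draws with at least one of each: 2600 − 1391 = 1209, probability 1209/2600 = 93/200.

93/200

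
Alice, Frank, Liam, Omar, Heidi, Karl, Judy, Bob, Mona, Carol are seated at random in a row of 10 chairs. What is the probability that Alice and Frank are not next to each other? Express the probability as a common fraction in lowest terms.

4/5

There are 10! = 3628800 arrangements.
Arrangements with Alice and Frank adjacent: 2·9! = 725760.
So not adjacent: 3628800 − 725760 = 2903040, probability 2903040/3628800 = 4/5.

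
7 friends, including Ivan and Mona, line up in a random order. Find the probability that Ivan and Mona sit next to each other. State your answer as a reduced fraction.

2/7

There are 7! = 5040 arrangements.
Treat Ivan and Mona as a block: 6! arrangements of the blocks × 2 orders within the block = 2·720 = 1440.
Probability = 1440/5040 = 2/7.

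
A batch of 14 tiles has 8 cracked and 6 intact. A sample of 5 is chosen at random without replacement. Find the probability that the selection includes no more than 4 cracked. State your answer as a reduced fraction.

139/143

Total selections: C(14,5) = 2002.
The complement is exactly 5 cracked: C(8,5)·C(6,0) = 56.
Probability = 1 − 56/2002 = 1946/2002 = 139/143.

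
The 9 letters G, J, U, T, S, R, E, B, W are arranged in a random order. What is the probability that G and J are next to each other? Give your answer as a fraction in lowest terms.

2/9

There are 9! = 362880 arrangements.
Treat G and J as a block: 8! arrangements of the blocks × 2 orders within the block = 2·40320 = 80640.
Probability = 80640/362880 = 2/9.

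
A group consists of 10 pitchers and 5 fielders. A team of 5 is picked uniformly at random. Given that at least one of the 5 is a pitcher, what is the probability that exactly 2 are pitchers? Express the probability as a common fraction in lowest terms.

225/1501

Work in counts. Selections with at least one pitcher: C(15,5) − C(5,5) = 3003 − 1 = 3002.
Of those, selections where exactly 2 are pitchers: C(10,2)·C(5,3) = 45·10 = 450.
Conditional probability = 450/3002 = 225/1501.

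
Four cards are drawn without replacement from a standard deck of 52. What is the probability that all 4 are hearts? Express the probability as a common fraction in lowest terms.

11/4165

There are C(52,4) = 270725 possible 4-card hands.
Hands that are all hearts: C(13,4) = 715.
Probability = 715/270725 = 11/4165.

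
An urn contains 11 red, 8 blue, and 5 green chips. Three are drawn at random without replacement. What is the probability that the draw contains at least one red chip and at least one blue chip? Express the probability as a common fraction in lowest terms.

27/46

There are C(24,3) = 2024 possible draws.
By inclusion-exclusion on the complements, draws missing all red or all blue: C(13,3) + C(16,3) − C(5,3) = 286 + 560 − 10 = 836.
So draws with at least one of each: 2024 − 836 = 1188, probability 1188/2024 = 27/46.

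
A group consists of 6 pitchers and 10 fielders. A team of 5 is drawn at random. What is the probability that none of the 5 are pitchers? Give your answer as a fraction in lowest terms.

There are C(16,5) = 4368 possible selections.
Selections with no pitchers (all fielders): C(10,5) = 252.
Probability = 252/4368 = 3/52.

3/52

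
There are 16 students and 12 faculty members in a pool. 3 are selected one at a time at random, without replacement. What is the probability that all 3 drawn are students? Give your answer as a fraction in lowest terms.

20/117

Multiply the conditional probabilities at each draw: 16/28 · 15/27 · 14/26 = 3360/19656 = 20/117.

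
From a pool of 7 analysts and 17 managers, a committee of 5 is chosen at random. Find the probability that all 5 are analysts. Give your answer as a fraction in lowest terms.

1/2024

There are C(24,5) = 42504 possible selections.
Selections with all analysts: C(7,5) = 21.
Probability = 21/42504 = 1/2024.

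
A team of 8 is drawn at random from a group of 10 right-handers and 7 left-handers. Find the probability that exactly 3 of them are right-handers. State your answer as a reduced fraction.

252/2431

There are C(17,8) = 24310 ways to choose 8 from 17.
Selections with exactly 3 right-handers: choose 3 of the 10 right-handers and 5 of the 7 left-handers, C(10,3)·C(7,5) = 120·21 = 2520.
Probability = 2520/24310 = 252/2431.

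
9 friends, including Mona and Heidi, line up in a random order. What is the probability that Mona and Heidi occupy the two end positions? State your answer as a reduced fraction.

1/36

There are 9! = 362880 arrangements.
Place Mona and Heidi at the ends in 2 ways, arrange the remaining 7 in 7! = 5040 ways: 2·5040 = 10080.
Probability = 10080/362880 = 1/36.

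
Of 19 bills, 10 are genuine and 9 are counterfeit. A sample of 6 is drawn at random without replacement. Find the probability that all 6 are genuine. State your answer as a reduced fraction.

There are C(19,6) = 27132 possible selections.
Selections with all genuine: C(10,6) = 210.
Probability = 210/27132 = 5/646.

5/646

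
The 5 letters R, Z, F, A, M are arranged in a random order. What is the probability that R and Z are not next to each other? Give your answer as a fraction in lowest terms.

There are 5! = 120 arrangements.
Arrangements with R and Z adjacent: 2·4! = 48.
So not adjacent: 120 − 48 = 72, probability 72/120 = 3/5.

3/5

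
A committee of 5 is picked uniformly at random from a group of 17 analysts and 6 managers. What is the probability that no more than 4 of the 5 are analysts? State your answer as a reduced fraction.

Total selections: C(23,5) = 33649.
The complement is exactly 5 analysts: C(17,5)·C(6,0) = 6188.
Probability = 1 − 6188/33649 = 27461/33649 = 3923/4807.

3923/4807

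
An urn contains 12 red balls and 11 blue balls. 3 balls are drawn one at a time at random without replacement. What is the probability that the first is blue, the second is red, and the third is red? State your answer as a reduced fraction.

22/161

Multiply the conditional probabilities at each draw: 11/23 · 12/22 · 11/21 = 1452/10626 = 22/161.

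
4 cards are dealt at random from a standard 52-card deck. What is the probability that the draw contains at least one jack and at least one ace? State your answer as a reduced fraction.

There are C(52,4) = 270725 possible draws.
By inclusion-exclusion on the complements, draws missing all jacks or all aces: C(48,4) + C(48,4) − C(44,4) = 194580 + 194580 − 135751 = 253409.
So draws with at least one of each: 270725 − 253409 = 17316, probability 17316/270725 = 1332/20825.

1332/20825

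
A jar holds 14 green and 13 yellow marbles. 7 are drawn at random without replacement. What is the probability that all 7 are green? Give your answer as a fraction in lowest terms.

There are C(27,7) = 888030 possible selections.
Selections with all green: C(14,7) = 3432.
Probability = 3432/888030 = 4/1035.

4/1035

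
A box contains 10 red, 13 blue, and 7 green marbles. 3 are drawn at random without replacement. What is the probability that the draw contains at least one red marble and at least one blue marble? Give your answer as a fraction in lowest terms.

65/116

There are C(30,3) = 4060 possible draws.
By inclusion-exclusion on the complements, draws missing all red or all blue: C(20,3) + C(17,3) − C(7,3) = 1140 + 680 − 35 = 1785.
So draws with at least one of each: 4060 − 1785 = 2275, probability 2275/4060 = 65/116.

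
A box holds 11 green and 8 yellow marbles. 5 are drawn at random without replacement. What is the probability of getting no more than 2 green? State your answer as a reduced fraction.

217/646

Total selections: C(19,5) = 11628.
Favorable selections (no more than 2 green): C(11,0)·C(8,5) + C(11,1)·C(8,4) + C(11,2)·C(8,3) = 56 + 770 + 3080 = 3906.
Probability = 3906/11628 = 217/646.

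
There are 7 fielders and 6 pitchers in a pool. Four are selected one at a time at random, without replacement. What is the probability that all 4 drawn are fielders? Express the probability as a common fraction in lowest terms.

7/143

Multiply the conditional probabilities at each draw: 7/13 · 6/12 · 5/11 · 4/10 = 840/17160 = 7/143.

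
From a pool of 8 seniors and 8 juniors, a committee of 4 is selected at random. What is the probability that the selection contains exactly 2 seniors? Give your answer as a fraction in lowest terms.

The sample space is all 4-subsets of the 16: C(16,4) = 1820.
Selections with exactly 2 seniors: choose 2 of the 8 seniors and 2 of the 8 juniors, C(8,2)·C(8,2) = 28·28 = 784.
Probability = 784/1820 = 28/65.

28/65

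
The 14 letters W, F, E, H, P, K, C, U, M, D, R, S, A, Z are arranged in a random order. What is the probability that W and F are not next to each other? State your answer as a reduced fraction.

There are 14! = 87178291200 arrangements.
Arrangements with W and F adjacent: 2·13! = 12454041600.
So not adjacent: 87178291200 − 12454041600 = 74724249600, probability 74724249600/87178291200 = 6/7.

6/7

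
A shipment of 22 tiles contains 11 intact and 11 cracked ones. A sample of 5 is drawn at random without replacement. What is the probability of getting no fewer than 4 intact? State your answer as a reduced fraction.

There are C(22,5) = 26334 ways to choose the 5.
Favorable selections (no fewer than 4 intact): C(11,4)·C(11,1) + C(11,5)·C(11,0) = 3630 + 462 = 4092.
Probability = 4092/26334 = 62/399.

62/399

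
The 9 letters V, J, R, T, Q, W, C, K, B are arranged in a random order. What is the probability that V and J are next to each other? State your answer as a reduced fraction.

2/9

There are 9! = 362880 arrangements.
Treat V and J as a block: 8! arrangements of the blocks × 2 orders within the block = 2·40320 = 80640.
Probability = 80640/362880 = 2/9.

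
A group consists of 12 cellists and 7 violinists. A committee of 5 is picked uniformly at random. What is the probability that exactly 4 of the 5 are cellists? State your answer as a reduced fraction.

385/1292

The sample space is all 5-subsets of the 19: C(19,5) = 11628.
Selections with exactly 4 cellists: choose 4 of the 12 cellists and 1 of the 7 violinists, C(12,4)·C(7,1) = 495·7 = 3465.
Probability = 3465/11628 = 385/1292.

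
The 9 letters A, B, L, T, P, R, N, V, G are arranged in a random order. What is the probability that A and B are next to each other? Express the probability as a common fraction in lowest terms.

There are 9! = 362880 arrangements.
Treat A and B as a block: 8! arrangements of the blocks × 2 orders within the block = 2·40320 = 80640.
Probability = 80640/362880 = 2/9.

2/9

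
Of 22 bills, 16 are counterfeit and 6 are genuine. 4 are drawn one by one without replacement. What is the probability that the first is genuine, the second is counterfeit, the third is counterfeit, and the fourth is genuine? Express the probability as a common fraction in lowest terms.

Multiply the conditional probabilities at each draw: 6/22 · 16/21 · 15/20 · 5/19 = 7200/175560 = 60/1463.

60/1463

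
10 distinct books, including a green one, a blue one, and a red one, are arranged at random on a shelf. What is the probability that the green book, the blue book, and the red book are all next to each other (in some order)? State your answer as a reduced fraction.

1/15

There are 10! = 3628800 arrangements.
Treat the three as one block: 8! placements × 3! orders within the block = 40320·6 = 241920.
Probability = 241920/3628800 = 1/15.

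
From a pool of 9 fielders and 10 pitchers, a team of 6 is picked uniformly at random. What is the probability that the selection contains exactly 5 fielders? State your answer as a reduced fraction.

There are C(19,6) = 27132 ways to choose 6 from 19.
Selections with exactly 5 fielders: choose 5 of the 9 fielders and 1 of the 10 pitchers, C(9,5)·C(10,1) = 126·10 = 1260.
Probability = 1260/27132 = 15/323.

15/323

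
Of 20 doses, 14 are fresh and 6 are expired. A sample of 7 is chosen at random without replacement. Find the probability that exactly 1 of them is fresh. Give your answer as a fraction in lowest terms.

7/38760

Total number of selections: C(20,7) = 77520.
Selections with exactly 1 fresh: choose 1 of the 14 fresh and 6 of the 6 expired, C(14,1)·C(6,6) = 14·1 = 14.
Probability = 14/77520 = 7/38760.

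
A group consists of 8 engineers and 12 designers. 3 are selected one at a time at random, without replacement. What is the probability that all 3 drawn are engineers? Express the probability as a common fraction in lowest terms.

Multiply the conditional probabilities at each draw: 8/20 · 7/19 · 6/18 = 336/6840 = 14/285.

14/285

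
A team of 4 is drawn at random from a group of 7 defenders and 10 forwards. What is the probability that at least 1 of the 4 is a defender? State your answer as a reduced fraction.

31/34

Total selections: C(17,4) = 2380.
Favorable selections (at least 1 defender): C(7,1)·C(10,3) + C(7,2)·C(10,2) + C(7,3)·C(10,1) + C(7,4)·C(10,0) = 840 + 945 + 350 + 35 = 2170.
Probability = 2170/2380 = 31/34.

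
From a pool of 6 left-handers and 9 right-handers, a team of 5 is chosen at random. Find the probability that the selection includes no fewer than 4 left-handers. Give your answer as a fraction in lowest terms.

47/1001

There are C(15,5) = 3003 ways to choose the 5.
Favorable selections (no fewer than 4 left-handers): C(6,4)·C(9,1) + C(6,5)·C(9,0) = 135 + 6 = 141.
Probability = 141/3003 = 47/1001.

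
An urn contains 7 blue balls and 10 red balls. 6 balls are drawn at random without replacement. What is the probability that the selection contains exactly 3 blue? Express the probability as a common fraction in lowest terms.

Total number of selections: C(17,6) = 12376.
Selections with exactly 3 blue: choose 3 of the 7 blue and 3 of the 10 red, C(7,3)·C(10,3) = 35·120 = 4200.
Probability = 4200/12376 = 75/221.

75/221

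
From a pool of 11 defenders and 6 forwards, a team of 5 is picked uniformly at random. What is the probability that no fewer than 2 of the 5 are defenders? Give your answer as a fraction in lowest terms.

Total selections: C(17,5) = 6188.
Count the complement (fewer than 2 defenders): C(11,0)·C(6,5) + C(11,1)·C(6,4) = 6 + 165 = 171.
Probability = 1 − 171/6188 = 6017/6188.

6017/6188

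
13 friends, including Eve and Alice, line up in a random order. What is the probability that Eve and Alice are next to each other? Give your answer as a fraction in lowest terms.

There are 13! = 6227020800 arrangements.
Treat Eve and Alice as a block: 12! arrangements of the blocks × 2 orders within the block = 2·479001600 = 958003200.
Probability = 958003200/6227020800 = 2/13.

2/13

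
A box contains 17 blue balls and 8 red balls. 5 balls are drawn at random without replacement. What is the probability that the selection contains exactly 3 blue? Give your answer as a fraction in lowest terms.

272/759

Total number of selections: C(25,5) = 53130.
Selections with exactly 3 blue: choose 3 of the 17 blue and 2 of the 8 red, C(17,3)·C(8,2) = 680·28 = 19040.
Probability = 19040/53130 = 272/759.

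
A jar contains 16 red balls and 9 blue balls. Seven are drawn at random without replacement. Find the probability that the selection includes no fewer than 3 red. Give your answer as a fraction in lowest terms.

Total selections: C(25,7) = 480700.
Count the complement (fewer than 3 red): C(16,0)·C(9,7) + C(16,1)·C(9,6) + C(16,2)·C(9,5) = 36 + 1344 + 15120 = 16500.
Probability = 1 − 16500/480700 = 464200/480700 = 422/437.

422/437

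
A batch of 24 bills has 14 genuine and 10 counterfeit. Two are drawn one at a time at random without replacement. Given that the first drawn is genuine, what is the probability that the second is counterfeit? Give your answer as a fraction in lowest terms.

10/23

After removing one genuine, 23 remain: 13 genuine and 10 counterfeit.
So the probability the next is counterfeit is 10/23.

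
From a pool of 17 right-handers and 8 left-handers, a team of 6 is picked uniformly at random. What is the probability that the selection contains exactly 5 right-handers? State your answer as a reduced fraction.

1768/6325

Total number of selections: C(25,6) = 177100.
Selections with exactly 5 right-handers: choose 5 of the 17 right-handers and 1 of the 8 left-handers, C(17,5)·C(8,1) = 6188·8 = 49504.
Probability = 49504/177100 = 1768/6325.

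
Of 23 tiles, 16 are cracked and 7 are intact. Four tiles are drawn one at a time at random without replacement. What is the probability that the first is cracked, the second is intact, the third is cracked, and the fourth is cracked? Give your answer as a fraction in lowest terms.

Multiply the conditional probabilities at each draw: 16/23 · 7/22 · 15/21 · 14/20 = 23520/212520 = 28/253.

28/253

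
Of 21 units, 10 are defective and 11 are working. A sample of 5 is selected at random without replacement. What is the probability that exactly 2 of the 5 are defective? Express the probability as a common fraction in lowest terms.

There are C(21,5) = 20349 ways to choose 5 from 21.
Selections with exactly 2 defective: choose 2 of the 10 defective and 3 of the 11 working, C(10,2)·C(11,3) = 45·165 = 7425.
Probability = 7425/20349 = 825/2261.

825/2261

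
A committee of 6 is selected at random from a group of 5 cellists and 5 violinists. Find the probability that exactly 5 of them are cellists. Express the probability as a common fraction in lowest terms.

1/42

Total number of selections: C(10,6) = 210.
Selections with exactly 5 cellists: choose 5 of the 5 cellists and 1 of the 5 violinists, C(5,5)·C(5,1) = 1·5 = 5.
Probability = 5/210 = 1/42.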